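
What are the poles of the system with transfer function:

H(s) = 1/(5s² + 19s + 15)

Discriminant = 19² - 4×5×15 = 361 - 300 = 61 > 0, so two distinct real poles. Using quadratic formula: s = (-19 ± √61)/(2×5) = (-19 ± √61)/10, with √61 ≈ 7.8102. s₁ ≈ -1.1190, s₂ ≈ -2.6810. Poles: s₁ = -1.1190, s₂ = -2.6810.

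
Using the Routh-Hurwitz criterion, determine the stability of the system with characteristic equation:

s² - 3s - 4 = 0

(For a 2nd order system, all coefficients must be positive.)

Coefficients: 1, -3, -4. b=-3, c=-4 not positive, so system is unstable.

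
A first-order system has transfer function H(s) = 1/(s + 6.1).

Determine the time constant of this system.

For H(s) = 1/(s + 1/τ), the pole is at -1/τ = -6.1, so τ = 1/6.1 = 0.1639 s.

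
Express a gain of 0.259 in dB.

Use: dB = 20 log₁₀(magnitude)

dB = 20 log₁₀(0.259) = -11.7 dB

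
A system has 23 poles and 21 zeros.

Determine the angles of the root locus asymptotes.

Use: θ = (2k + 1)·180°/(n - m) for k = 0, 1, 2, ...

n - m = 23 - 21 = 2. Angles: θk = (2k + 1)·180°/2 = 90°, 270°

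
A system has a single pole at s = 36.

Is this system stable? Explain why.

Pole at s = 36 is in the right half-plane. Unstable.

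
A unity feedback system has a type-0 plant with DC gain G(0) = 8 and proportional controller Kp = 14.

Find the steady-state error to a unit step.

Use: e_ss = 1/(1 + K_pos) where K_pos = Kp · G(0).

K_pos = Kp · G(0) = 14 × 8 = 112. e_ss = 1/(1 + 112) = 0.0088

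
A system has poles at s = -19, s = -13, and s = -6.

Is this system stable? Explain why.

All poles are in the left half-plane. System is stable.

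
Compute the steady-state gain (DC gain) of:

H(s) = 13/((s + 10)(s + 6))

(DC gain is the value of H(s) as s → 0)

DC gain = H(0) = 13/(10 × 6) = 13/60 = 0.2167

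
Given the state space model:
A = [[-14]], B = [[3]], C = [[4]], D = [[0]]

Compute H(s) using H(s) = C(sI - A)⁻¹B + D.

(sI - A)⁻¹ = 1/(s + 14). H(s) = 4 × 3/(s + 14) + 0 = 12/(s + 14).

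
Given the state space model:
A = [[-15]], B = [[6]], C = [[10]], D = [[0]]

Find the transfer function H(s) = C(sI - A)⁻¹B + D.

(sI - A)⁻¹ = 1/(s + 15). H(s) = 10 × 6/(s + 15) + 0 = 60/(s + 15).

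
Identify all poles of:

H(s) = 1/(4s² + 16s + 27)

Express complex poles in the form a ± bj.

Discriminant = 16² - 4×4×27 = 256 - 432 = -176 < 0, so the poles are a complex conjugate pair s = (-16 ± j√176)/(2×4). Real part = -16/(2×4) = -16/8 = -2; imaginary part = ±√176/(2×4) ≈ 1.6583. Poles: s = -2 ± 1.6583j.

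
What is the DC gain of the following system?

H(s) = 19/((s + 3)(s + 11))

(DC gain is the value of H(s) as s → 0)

DC gain = H(0) = 19/(3 × 11) = 19/33 = 0.5758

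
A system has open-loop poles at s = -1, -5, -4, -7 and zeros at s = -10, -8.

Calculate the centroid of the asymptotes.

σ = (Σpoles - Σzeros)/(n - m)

σ = (Σpoles - Σzeros)/(n - m) = (-17 - (-18))/(4 - 2) = 1/2 = 0.5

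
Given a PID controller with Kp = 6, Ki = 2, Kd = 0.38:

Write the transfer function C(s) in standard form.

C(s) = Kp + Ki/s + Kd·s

Substituting values: C(s) = 6 + 2/s + 0.38s = (0.38s² + 6s + 2)/s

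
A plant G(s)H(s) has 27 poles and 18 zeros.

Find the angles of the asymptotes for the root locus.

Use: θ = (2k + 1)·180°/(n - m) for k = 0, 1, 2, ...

n - m = 27 - 18 = 9. Angles: θk = (2k + 1)·180°/9 = 20°, 60°, 100°, 140°, 180°, 220°, 260°, 300°, 340°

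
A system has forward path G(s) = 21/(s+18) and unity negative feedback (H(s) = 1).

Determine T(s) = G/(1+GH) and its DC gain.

T(s) = G/(1+GH) = [21/(s+18)] / [1 + 21/(s+18)] = 21/(s+18+21) = 21/(s+39). DC gain = 21/39 = 0.5385.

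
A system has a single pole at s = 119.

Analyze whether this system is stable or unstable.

Pole at s = 119 is in the right half-plane. Unstable.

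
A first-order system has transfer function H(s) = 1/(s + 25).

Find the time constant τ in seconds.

For H(s) = 1/(s + 1/τ), the pole is at -1/τ = -25, so τ = 1/25 = 0.04 s.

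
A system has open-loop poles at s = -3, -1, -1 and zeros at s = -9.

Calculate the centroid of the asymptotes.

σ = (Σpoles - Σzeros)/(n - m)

σ = (Σpoles - Σzeros)/(n - m) = (-5 - (-9))/(3 - 1) = 4/2 = 2.0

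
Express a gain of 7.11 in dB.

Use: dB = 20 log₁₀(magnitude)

dB = 20 log₁₀(7.11) = 17.0 dB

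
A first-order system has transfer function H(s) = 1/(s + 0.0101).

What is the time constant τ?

For H(s) = 1/(s + 1/τ), the pole is at -1/τ = -0.0101, so τ = 1/0.0101 = 99.01 s.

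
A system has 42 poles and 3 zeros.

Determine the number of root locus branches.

Root locus has n branches where n = number of poles = 42.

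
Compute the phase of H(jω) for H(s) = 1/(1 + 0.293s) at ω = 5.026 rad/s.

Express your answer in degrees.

Phase = -arctan(ωτ) = -arctan(5.026 × 0.293) = -55.8°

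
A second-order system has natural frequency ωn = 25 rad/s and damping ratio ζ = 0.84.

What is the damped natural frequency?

ωd = ωn√(1 - ζ²) = 25√(1 - 0.84²) = 13.56 rad/s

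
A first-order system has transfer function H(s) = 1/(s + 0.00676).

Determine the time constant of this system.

For H(s) = 1/(s + 1/τ), the pole is at -1/τ = -0.00676, so τ = 1/0.00676 = 147.9 s.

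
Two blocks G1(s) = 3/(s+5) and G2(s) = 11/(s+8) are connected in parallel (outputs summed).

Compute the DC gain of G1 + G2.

Parallel: G_eq = G1 + G2. DC gain = G1(0) + G2(0) = 3/5 + 11/8 = 0.6 + 1.375 = 1.975.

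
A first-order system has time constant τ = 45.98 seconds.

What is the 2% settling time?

For first-order system, 2% settling time ≈ 4τ = 4 × 45.98 = 183.92 s.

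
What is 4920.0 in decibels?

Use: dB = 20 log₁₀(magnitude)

dB = 20 log₁₀(4920.0) = 73.8 dB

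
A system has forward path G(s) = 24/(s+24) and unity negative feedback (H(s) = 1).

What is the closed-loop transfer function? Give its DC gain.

T(s) = G/(1+GH) = [24/(s+24)] / [1 + 24/(s+24)] = 24/(s+24+24) = 24/(s+48). DC gain = 24/48 = 0.5.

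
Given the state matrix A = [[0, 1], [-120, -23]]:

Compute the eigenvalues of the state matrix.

det(A - λI) = λ² - (-23)λ + 120 = (λ - (-8))(λ - (-15)). Eigenvalues: -8, -15.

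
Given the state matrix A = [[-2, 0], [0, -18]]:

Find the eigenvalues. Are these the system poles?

For diagonal matrix, eigenvalues are diagonal entries: λ₁ = -2, λ₂ = -18. Eigenvalues of A = system poles.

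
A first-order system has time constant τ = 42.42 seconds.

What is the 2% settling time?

For first-order system, 2% settling time ≈ 4τ = 4 × 42.42 = 169.68 s.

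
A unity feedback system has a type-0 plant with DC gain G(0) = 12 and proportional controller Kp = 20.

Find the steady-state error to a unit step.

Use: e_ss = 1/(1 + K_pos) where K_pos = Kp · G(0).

K_pos = Kp · G(0) = 20 × 12 = 240. e_ss = 1/(1 + 240) = 0.0041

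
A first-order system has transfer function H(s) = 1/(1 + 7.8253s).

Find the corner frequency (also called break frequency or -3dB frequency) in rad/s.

Corner frequency = 1/τ = 1/7.8253 = 0.128 rad/s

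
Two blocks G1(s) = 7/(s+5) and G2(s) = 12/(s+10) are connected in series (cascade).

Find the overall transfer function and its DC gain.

Series: multiply transfer functions. G_eq = 7/(s+5) × 12/(s+10) = 84/((s+5)(s+10)). DC gain = 84/(5×10) = 1.68.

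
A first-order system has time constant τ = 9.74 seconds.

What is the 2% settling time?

For first-order system, 2% settling time ≈ 4τ = 4 × 9.74 = 38.96 s.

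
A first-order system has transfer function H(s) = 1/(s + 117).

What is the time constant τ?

For H(s) = 1/(s + 1/τ), the pole is at -1/τ = -117, so τ = 1/117 = 0.0085 s.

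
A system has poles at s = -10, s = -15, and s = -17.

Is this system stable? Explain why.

All poles are in the left half-plane. System is stable.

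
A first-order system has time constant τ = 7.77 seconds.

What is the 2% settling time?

For first-order system, 2% settling time ≈ 4τ = 4 × 7.77 = 31.08 s.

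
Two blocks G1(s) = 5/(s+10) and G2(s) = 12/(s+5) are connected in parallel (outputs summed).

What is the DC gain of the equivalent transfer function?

Parallel: G_eq = G1 + G2. DC gain = G1(0) + G2(0) = 5/10 + 12/5 = 0.5 + 2.4 = 2.9.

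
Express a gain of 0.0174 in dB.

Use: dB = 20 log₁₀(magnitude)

dB = 20 log₁₀(0.0174) = -35.2 dB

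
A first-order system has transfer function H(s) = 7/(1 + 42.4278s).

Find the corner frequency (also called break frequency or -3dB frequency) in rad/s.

Corner frequency = 1/τ = 1/42.4278 = 0.024 rad/s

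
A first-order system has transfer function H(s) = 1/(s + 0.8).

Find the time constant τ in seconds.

For H(s) = 1/(s + 1/τ), the pole is at -1/τ = -0.8, so τ = 1/0.8 = 1.25 s.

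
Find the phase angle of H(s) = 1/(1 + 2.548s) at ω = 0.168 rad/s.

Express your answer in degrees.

Phase = -arctan(ωτ) = -arctan(0.168 × 2.548) = -23.2°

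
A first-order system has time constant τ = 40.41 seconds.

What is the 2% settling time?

For first-order system, 2% settling time ≈ 4τ = 4 × 40.41 = 161.64 s.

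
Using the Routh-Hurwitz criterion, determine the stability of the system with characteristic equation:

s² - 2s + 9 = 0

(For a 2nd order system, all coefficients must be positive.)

Coefficients: 1, -2, 9. b=-2 not positive, so system is unstable.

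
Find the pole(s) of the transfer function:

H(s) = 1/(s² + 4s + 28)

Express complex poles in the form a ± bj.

Discriminant = 4² - 4×1×28 = 16 - 112 = -96 < 0, so the poles are a complex conjugate pair s = (-4 ± j√96)/(2×1). Real part = -4/(2×1) = -4/2 = -2; imaginary part = ±√96/(2×1) ≈ 4.8990. Poles: s = -2 ± 4.8990j.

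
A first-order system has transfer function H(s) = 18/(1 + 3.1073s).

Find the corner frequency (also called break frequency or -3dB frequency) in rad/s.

Corner frequency = 1/τ = 1/3.1073 = 0.322 rad/s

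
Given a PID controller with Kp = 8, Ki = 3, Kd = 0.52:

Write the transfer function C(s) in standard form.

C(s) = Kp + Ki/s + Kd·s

Substituting values: C(s) = 8 + 3/s + 0.52s = (0.52s² + 8s + 3)/s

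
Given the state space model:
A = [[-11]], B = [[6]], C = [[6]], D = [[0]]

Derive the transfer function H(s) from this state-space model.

(sI - A)⁻¹ = 1/(s + 11). H(s) = 6 × 6/(s + 11) + 0 = 36/(s + 11).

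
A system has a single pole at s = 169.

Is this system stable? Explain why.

Pole at s = 169 is in the right half-plane. Unstable.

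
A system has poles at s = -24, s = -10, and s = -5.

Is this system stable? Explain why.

All poles are in the left half-plane. System is stable.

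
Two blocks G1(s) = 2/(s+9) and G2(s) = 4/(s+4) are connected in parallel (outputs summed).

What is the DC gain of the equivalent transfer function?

Parallel: G_eq = G1 + G2. DC gain = G1(0) + G2(0) = 2/9 + 4/4 = 0.2222 + 1 = 1.2222.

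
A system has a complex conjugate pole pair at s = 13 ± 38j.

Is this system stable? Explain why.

Real part of poles is 13 (> 0, right half-plane). Unstable.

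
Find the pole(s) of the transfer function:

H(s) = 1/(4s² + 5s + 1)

Discriminant = 5² - 4×4×1 = 25 - 16 = 9 > 0, so two distinct real poles. Using quadratic formula: s = (-5 ± √9)/(2×4) = (-5 ± √9)/8, with √9 = 3. s₁ = -2/8 = -0.25, s₂ = -8/8 = -1. Poles: s₁ = -0.25, s₂ = -1.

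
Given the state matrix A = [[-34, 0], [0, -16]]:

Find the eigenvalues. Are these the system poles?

For diagonal matrix, eigenvalues are diagonal entries: λ₁ = -34, λ₂ = -16. Eigenvalues of A = system poles.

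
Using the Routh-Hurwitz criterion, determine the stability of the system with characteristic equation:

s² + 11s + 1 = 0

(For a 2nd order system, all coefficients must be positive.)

Coefficients: 1, 11, 1. All positive, so system is stable.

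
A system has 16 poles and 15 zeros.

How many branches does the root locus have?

Root locus has n branches where n = number of poles = 16.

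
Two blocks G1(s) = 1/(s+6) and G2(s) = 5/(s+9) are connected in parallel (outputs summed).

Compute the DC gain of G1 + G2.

Parallel: G_eq = G1 + G2. DC gain = G1(0) + G2(0) = 1/6 + 5/9 = 0.1667 + 0.5556 = 0.7222.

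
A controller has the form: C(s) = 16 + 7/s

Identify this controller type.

This is a Proportional-Integral (PI) controller.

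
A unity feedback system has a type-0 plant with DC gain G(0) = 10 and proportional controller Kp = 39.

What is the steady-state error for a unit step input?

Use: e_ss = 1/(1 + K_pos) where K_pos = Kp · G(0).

K_pos = Kp · G(0) = 39 × 10 = 390. e_ss = 1/(1 + 390) = 0.0026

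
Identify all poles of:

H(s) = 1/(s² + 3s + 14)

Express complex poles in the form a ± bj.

Discriminant = 3² - 4×1×14 = 9 - 56 = -47 < 0, so the poles are a complex conjugate pair s = (-3 ± j√47)/(2×1). Real part = -3/(2×1) = -3/2 = -1.5; imaginary part = ±√47/(2×1) ≈ 3.4278. Poles: s = -1.5 ± 3.4278j.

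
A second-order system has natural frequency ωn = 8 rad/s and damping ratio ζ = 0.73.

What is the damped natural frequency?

ωd = ωn√(1 - ζ²) = 8√(1 - 0.73²) = 5.47 rad/s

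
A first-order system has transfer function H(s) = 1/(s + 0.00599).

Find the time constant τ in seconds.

For H(s) = 1/(s + 1/τ), the pole is at -1/τ = -0.00599, so τ = 1/0.00599 = 166.9 s.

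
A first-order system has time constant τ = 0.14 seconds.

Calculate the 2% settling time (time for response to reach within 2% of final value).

For first-order system, 2% settling time ≈ 4τ = 4 × 0.14 = 0.56 s.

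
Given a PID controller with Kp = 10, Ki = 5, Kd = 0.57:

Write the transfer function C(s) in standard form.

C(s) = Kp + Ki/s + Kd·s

Substituting values: C(s) = 10 + 5/s + 0.57s = (0.57s² + 10s + 5)/s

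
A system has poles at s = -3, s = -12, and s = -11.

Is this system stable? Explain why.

All poles are in the left half-plane. System is stable.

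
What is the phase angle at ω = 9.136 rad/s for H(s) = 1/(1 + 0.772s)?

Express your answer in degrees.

Phase = -arctan(ωτ) = -arctan(9.136 × 0.772) = -81.9°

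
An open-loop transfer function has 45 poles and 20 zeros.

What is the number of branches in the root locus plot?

Root locus has n branches where n = number of poles = 45.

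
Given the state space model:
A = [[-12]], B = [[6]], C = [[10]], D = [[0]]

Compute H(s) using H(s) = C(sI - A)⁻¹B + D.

(sI - A)⁻¹ = 1/(s + 12). H(s) = 10 × 6/(s + 12) + 0 = 60/(s + 12).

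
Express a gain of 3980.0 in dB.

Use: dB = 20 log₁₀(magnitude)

dB = 20 log₁₀(3980.0) = 72.0 dB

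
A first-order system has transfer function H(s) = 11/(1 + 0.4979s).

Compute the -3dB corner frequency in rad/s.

Corner frequency = 1/τ = 1/0.4979 = 2.008 rad/s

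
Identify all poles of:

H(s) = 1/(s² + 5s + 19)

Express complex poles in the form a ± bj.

Discriminant = 5² - 4×1×19 = 25 - 76 = -51 < 0, so the poles are a complex conjugate pair s = (-5 ± j√51)/(2×1). Real part = -5/(2×1) = -5/2 = -2.5; imaginary part = ±√51/(2×1) ≈ 3.5707. Poles: s = -2.5 ± 3.5707j.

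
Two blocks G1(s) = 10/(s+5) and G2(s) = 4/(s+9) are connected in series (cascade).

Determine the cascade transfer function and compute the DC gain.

Series: multiply transfer functions. G_eq = 10/(s+5) × 4/(s+9) = 40/((s+5)(s+9)). DC gain = 40/(5×9) = 0.8889.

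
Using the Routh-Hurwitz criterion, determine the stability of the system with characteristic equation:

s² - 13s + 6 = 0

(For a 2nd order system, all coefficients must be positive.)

Coefficients: 1, -13, 6. b=-13 not positive, so system is unstable.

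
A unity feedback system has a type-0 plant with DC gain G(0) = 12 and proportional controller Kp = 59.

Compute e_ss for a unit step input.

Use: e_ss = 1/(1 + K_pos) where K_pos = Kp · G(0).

K_pos = Kp · G(0) = 59 × 12 = 708. e_ss = 1/(1 + 708) = 0.0014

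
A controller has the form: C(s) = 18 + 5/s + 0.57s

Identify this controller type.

This is a Proportional-Integral-Derivative (PID) controller.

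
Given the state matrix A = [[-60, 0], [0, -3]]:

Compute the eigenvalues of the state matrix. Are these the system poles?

For diagonal matrix, eigenvalues are diagonal entries: λ₁ = -60, λ₂ = -3. Eigenvalues of A = system poles.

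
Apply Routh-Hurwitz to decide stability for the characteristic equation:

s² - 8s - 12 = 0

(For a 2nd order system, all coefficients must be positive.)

Coefficients: 1, -8, -12. b=-8, c=-12 not positive, so system is unstable.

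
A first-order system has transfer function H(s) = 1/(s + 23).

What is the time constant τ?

For H(s) = 1/(s + 1/τ), the pole is at -1/τ = -23, so τ = 1/23 = 0.0435 s.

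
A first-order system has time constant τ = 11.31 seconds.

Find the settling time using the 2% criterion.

For first-order system, 2% settling time ≈ 4τ = 4 × 11.31 = 45.24 s.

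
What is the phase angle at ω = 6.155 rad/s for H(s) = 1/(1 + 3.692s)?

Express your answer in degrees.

Phase = -arctan(ωτ) = -arctan(6.155 × 3.692) = -87.5°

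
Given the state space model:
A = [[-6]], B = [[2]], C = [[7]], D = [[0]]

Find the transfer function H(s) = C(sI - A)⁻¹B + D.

(sI - A)⁻¹ = 1/(s + 6). H(s) = 7 × 2/(s + 6) + 0 = 14/(s + 6).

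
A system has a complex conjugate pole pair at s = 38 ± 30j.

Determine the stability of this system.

Real part of poles is 38 (> 0, right half-plane). Unstable.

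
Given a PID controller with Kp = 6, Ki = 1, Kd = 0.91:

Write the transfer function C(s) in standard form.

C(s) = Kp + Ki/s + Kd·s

Substituting values: C(s) = 6 + 1/s + 0.91s = (0.91s² + 6s + 1)/s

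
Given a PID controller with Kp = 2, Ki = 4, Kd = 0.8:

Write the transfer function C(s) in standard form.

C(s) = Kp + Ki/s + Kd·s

Substituting values: C(s) = 2 + 4/s + 0.8s = (0.8s² + 2s + 4)/s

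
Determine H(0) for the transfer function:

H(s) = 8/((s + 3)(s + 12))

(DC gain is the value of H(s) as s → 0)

DC gain = H(0) = 8/(3 × 12) = 8/36 = 0.2222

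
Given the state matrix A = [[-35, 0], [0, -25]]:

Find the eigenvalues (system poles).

For diagonal matrix, eigenvalues are diagonal entries: λ₁ = -35, λ₂ = -25.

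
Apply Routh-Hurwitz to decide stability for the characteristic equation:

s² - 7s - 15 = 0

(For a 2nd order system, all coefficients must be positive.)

Coefficients: 1, -7, -15. b=-7, c=-15 not positive, so system is unstable.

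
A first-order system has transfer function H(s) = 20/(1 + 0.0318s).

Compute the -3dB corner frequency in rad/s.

Corner frequency = 1/τ = 1/0.0318 = 31.447 rad/s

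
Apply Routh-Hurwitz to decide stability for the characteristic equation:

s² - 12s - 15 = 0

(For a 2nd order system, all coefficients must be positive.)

Coefficients: 1, -12, -15. b=-12, c=-15 not positive, so system is unstable.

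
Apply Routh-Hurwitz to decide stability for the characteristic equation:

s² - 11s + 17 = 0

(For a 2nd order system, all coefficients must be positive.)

Coefficients: 1, -11, 17. b=-11 not positive, so system is unstable.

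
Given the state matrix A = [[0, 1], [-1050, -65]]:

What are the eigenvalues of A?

det(A - λI) = λ² - (-65)λ + 1050 = (λ - (-30))(λ - (-35)). Eigenvalues: -30, -35.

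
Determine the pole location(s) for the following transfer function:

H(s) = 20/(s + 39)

Pole is where denominator = 0: s + 39 = 0, so s = -39.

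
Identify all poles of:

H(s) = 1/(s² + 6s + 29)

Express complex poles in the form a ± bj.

Discriminant = 6² - 4×1×29 = 36 - 116 = -80 < 0, so the poles are a complex conjugate pair s = (-6 ± j√80)/(2×1). Real part = -6/(2×1) = -6/2 = -3; imaginary part = ±√80/(2×1) ≈ 4.4721. Poles: s = -3 ± 4.4721j.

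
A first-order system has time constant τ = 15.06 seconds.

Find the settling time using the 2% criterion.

For first-order system, 2% settling time ≈ 4τ = 4 × 15.06 = 60.24 s.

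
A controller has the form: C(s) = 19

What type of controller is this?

This is a Proportional (P) controller.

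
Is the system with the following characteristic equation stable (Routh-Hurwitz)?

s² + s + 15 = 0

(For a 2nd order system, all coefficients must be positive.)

Coefficients: 1, 1, 15. All positive, so system is stable.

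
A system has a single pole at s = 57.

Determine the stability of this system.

Pole at s = 57 is in the right half-plane. Unstable.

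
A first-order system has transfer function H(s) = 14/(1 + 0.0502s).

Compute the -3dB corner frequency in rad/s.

Corner frequency = 1/τ = 1/0.0502 = 19.92 rad/s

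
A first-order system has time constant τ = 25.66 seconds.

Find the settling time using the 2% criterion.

For first-order system, 2% settling time ≈ 4τ = 4 × 25.66 = 102.64 s.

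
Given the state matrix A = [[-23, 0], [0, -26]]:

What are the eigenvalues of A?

For diagonal matrix, eigenvalues are diagonal entries: λ₁ = -23, λ₂ = -26.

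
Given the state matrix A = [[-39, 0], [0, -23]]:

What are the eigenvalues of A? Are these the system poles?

For diagonal matrix, eigenvalues are diagonal entries: λ₁ = -39, λ₂ = -23. Eigenvalues of A = system poles.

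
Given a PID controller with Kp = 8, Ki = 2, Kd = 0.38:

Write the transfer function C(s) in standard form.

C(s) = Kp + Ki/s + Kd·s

Substituting values: C(s) = 8 + 2/s + 0.38s = (0.38s² + 8s + 2)/s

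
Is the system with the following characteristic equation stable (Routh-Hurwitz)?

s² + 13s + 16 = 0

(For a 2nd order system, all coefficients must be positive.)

Coefficients: 1, 13, 16. All positive, so system is stable.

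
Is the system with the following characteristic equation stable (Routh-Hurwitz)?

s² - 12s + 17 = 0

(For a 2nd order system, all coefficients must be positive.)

Coefficients: 1, -12, 17. b=-12 not positive, so system is unstable.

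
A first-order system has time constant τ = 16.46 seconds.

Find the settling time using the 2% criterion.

For first-order system, 2% settling time ≈ 4τ = 4 × 16.46 = 65.84 s.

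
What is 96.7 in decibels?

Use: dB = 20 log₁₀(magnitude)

dB = 20 log₁₀(96.7) = 39.7 dB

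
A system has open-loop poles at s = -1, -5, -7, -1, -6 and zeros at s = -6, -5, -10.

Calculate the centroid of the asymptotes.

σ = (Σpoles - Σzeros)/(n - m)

σ = (Σpoles - Σzeros)/(n - m) = (-20 - (-21))/(5 - 3) = 1/2 = 0.5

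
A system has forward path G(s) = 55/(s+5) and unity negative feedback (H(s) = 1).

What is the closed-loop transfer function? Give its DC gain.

T(s) = G/(1+GH) = [55/(s+5)] / [1 + 55/(s+5)] = 55/(s+5+55) = 55/(s+60). DC gain = 55/60 = 0.9167.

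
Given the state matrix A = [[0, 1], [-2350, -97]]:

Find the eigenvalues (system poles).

det(A - λI) = λ² - (-97)λ + 2350 = (λ - (-50))(λ - (-47)). Eigenvalues: -50, -47.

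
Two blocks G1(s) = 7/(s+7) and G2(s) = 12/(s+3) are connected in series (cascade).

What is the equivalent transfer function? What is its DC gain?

Series: multiply transfer functions. G_eq = 7/(s+7) × 12/(s+3) = 84/((s+7)(s+3)). DC gain = 84/(7×3) = 4.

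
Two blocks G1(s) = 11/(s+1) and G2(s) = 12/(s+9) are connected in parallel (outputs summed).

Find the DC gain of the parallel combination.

Parallel: G_eq = G1 + G2. DC gain = G1(0) + G2(0) = 11/1 + 12/9 = 11 + 1.3333 = 12.3333.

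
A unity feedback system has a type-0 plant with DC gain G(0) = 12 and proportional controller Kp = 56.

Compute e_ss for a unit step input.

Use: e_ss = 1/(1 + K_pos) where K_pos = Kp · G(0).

K_pos = Kp · G(0) = 56 × 12 = 672. e_ss = 1/(1 + 672) = 0.0015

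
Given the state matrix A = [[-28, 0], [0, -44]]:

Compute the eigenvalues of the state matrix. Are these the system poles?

For diagonal matrix, eigenvalues are diagonal entries: λ₁ = -28, λ₂ = -44. Eigenvalues of A = system poles.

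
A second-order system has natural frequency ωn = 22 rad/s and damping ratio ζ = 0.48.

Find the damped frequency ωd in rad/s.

ωd = ωn√(1 - ζ²) = 22√(1 - 0.48²) = 19.3 rad/s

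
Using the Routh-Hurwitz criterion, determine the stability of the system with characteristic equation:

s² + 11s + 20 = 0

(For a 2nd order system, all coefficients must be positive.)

Coefficients: 1, 11, 20. All positive, so system is stable.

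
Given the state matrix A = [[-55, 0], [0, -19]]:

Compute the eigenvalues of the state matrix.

For diagonal matrix, eigenvalues are diagonal entries: λ₁ = -55, λ₂ = -19.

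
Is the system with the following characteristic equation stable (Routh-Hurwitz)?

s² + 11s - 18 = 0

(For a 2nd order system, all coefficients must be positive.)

Coefficients: 1, 11, -18. c=-18 not positive, so system is unstable.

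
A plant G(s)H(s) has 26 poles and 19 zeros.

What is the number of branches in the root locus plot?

Root locus has n branches where n = number of poles = 26.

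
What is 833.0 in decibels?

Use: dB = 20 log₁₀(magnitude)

dB = 20 log₁₀(833.0) = 58.4 dB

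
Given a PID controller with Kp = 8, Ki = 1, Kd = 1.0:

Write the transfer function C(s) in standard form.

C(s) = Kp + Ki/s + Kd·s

Substituting values: C(s) = 8 + 1/s + 1.0s = (s² + 8s + 1)/s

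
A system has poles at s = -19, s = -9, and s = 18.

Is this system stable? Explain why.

Pole(s) at s = 18 are not in the left half-plane. System is unstable.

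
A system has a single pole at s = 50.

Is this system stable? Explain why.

Pole at s = 50 is in the right half-plane. Unstable.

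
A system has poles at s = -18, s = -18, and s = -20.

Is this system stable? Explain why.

All poles are in the left half-plane. System is stable.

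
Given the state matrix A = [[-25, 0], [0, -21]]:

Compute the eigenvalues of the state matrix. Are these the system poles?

For diagonal matrix, eigenvalues are diagonal entries: λ₁ = -25, λ₂ = -21. Eigenvalues of A = system poles.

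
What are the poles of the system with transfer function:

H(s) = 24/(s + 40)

Pole is where denominator = 0: s + 40 = 0, so s = -40.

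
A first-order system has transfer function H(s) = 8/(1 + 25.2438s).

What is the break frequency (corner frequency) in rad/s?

Corner frequency = 1/τ = 1/25.2438 = 0.04 rad/s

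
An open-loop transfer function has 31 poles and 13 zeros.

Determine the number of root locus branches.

Root locus has n branches where n = number of poles = 31.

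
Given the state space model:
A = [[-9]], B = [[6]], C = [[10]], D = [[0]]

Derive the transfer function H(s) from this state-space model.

(sI - A)⁻¹ = 1/(s + 9). H(s) = 10 × 6/(s + 9) + 0 = 60/(s + 9).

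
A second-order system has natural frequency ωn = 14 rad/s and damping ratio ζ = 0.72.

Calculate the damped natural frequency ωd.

ωd = ωn√(1 - ζ²) = 14√(1 - 0.72²) = 9.72 rad/s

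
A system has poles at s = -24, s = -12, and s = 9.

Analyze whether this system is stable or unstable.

Pole(s) at s = 9 are not in the left half-plane. System is unstable.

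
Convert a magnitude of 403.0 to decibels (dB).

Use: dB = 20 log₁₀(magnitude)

dB = 20 log₁₀(403.0) = 52.1 dB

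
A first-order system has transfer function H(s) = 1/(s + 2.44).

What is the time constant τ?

For H(s) = 1/(s + 1/τ), the pole is at -1/τ = -2.44, so τ = 1/2.44 = 0.4098 s.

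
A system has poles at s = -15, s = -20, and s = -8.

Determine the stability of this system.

All poles are in the left half-plane. System is stable.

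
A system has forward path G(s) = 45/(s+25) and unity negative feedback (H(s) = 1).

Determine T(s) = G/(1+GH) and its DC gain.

T(s) = G/(1+GH) = [45/(s+25)] / [1 + 45/(s+25)] = 45/(s+25+45) = 45/(s+70). DC gain = 45/70 = 0.6429.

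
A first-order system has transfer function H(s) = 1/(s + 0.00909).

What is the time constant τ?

For H(s) = 1/(s + 1/τ), the pole is at -1/τ = -0.00909, so τ = 1/0.00909 = 110 s.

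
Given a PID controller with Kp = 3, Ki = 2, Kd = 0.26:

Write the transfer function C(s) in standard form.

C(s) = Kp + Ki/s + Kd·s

Substituting values: C(s) = 3 + 2/s + 0.26s = (0.26s² + 3s + 2)/s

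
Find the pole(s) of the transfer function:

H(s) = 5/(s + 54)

Pole is where denominator = 0: s + 54 = 0, so s = -54.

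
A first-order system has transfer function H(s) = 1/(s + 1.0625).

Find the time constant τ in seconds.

For H(s) = 1/(s + 1/τ), the pole is at -1/τ = -1.0625, so τ = 1/1.0625 = 0.9412 s.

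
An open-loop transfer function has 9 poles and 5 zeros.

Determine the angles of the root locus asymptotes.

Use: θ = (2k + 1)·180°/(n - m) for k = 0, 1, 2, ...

n - m = 9 - 5 = 4. Angles: θk = (2k + 1)·180°/4 = 45°, 135°, 225°, 315°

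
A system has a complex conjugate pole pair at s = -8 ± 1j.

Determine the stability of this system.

Real part of poles is -8 (< 0, left half-plane). Stable.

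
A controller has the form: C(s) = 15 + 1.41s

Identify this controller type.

This is a Proportional-Derivative (PD) controller.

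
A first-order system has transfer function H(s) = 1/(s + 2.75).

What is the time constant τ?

For H(s) = 1/(s + 1/τ), the pole is at -1/τ = -2.75, so τ = 1/2.75 = 0.3636 s.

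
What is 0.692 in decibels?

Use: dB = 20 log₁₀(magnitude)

dB = 20 log₁₀(0.692) = -3.2 dB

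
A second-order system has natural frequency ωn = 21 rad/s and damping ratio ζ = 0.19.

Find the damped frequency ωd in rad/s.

ωd = ωn√(1 - ζ²) = 21√(1 - 0.19²) = 20.62 rad/s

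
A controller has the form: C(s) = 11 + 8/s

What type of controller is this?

This is a Proportional-Integral (PI) controller.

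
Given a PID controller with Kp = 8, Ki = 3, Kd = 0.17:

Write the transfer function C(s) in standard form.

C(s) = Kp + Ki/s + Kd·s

Substituting values: C(s) = 8 + 3/s + 0.17s = (0.17s² + 8s + 3)/s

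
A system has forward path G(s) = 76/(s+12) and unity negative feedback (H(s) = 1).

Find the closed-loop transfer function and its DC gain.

T(s) = G/(1+GH) = [76/(s+12)] / [1 + 76/(s+12)] = 76/(s+12+76) = 76/(s+88). DC gain = 76/88 = 0.8636.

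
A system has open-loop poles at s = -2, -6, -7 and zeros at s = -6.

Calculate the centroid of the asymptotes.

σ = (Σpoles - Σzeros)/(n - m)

σ = (Σpoles - Σzeros)/(n - m) = (-15 - (-6))/(3 - 1) = -9/2 = -4.5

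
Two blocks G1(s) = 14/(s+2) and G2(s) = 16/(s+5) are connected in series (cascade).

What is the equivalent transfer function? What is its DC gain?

Series: multiply transfer functions. G_eq = 14/(s+2) × 16/(s+5) = 224/((s+2)(s+5)). DC gain = 224/(2×5) = 22.4.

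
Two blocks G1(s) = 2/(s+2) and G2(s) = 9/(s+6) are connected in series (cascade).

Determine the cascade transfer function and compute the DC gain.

Series: multiply transfer functions. G_eq = 2/(s+2) × 9/(s+6) = 18/((s+2)(s+6)). DC gain = 18/(2×6) = 1.5.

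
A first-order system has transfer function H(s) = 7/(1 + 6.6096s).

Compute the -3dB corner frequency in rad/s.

Corner frequency = 1/τ = 1/6.6096 = 0.151 rad/s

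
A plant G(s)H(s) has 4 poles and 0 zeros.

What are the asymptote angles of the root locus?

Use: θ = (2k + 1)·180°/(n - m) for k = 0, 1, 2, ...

n - m = 4 - 0 = 4. Angles: θk = (2k + 1)·180°/4 = 45°, 135°, 225°, 315°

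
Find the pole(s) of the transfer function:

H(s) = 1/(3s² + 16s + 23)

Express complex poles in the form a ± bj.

Discriminant = 16² - 4×3×23 = 256 - 276 = -20 < 0, so the poles are a complex conjugate pair s = (-16 ± j√20)/(2×3). Real part = -16/(2×3) = -16/6 ≈ -2.6667; imaginary part = ±√20/(2×3) ≈ 0.7454. Poles: s = -2.6667 ± 0.7454j.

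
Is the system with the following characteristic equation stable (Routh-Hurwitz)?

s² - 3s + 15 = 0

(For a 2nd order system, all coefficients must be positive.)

Coefficients: 1, -3, 15. b=-3 not positive, so system is unstable.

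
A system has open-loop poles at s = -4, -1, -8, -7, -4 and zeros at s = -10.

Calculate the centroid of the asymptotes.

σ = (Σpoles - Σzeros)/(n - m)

σ = (Σpoles - Σzeros)/(n - m) = (-24 - (-10))/(5 - 1) = -14/4 = -3.5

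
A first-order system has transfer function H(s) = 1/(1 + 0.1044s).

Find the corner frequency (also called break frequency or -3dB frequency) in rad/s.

Corner frequency = 1/τ = 1/0.1044 = 9.579 rad/s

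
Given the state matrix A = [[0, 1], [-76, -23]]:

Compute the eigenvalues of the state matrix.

det(A - λI) = λ² - (-23)λ + 76 = (λ - (-19))(λ - (-4)). Eigenvalues: -19, -4.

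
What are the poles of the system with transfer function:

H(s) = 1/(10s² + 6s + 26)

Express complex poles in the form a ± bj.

Discriminant = 6² - 4×10×26 = 36 - 1040 = -1004 < 0, so the poles are a complex conjugate pair s = (-6 ± j√1004)/(2×10). Real part = -6/(2×10) = -6/20 = -0.3; imaginary part = ±√1004/(2×10) ≈ 1.5843. Poles: s = -0.3 ± 1.5843j.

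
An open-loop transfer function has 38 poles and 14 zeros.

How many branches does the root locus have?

Root locus has n branches where n = number of poles = 38.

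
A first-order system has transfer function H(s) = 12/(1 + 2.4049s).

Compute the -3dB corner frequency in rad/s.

Corner frequency = 1/τ = 1/2.4049 = 0.416 rad/s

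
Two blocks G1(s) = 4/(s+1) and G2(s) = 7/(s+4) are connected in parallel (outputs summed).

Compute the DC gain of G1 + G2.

Parallel: G_eq = G1 + G2. DC gain = G1(0) + G2(0) = 4/1 + 7/4 = 4 + 1.75 = 5.75.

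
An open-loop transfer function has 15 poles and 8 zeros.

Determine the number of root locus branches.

Root locus has n branches where n = number of poles = 15.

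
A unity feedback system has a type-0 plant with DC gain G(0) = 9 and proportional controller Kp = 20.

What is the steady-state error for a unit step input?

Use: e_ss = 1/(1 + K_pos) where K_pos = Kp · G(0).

K_pos = Kp · G(0) = 20 × 9 = 180. e_ss = 1/(1 + 180) = 0.0055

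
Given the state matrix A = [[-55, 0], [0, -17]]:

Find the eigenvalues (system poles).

For diagonal matrix, eigenvalues are diagonal entries: λ₁ = -55, λ₂ = -17.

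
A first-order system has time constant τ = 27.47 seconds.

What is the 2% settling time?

For first-order system, 2% settling time ≈ 4τ = 4 × 27.47 = 109.88 s.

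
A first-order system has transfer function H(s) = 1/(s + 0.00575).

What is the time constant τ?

For H(s) = 1/(s + 1/τ), the pole is at -1/τ = -0.00575, so τ = 1/0.00575 = 173.9 s.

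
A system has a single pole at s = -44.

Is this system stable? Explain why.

Pole at s = -44 is in the left half-plane. Stable.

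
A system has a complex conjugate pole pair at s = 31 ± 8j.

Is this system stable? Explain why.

Real part of poles is 31 (> 0, right half-plane). Unstable.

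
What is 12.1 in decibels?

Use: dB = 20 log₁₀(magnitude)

dB = 20 log₁₀(12.1) = 21.7 dB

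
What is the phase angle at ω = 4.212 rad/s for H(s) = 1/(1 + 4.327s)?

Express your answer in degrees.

Phase = -arctan(ωτ) = -arctan(4.212 × 4.327) = -86.9°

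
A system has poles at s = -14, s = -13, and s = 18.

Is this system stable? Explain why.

Pole(s) at s = 18 are not in the left half-plane. System is unstable.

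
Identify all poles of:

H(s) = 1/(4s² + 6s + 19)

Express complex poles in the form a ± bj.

Discriminant = 6² - 4×4×19 = 36 - 304 = -268 < 0, so the poles are a complex conjugate pair s = (-6 ± j√268)/(2×4). Real part = -6/(2×4) = -6/8 = -0.75; imaginary part = ±√268/(2×4) ≈ 2.0463. Poles: s = -0.75 ± 2.0463j.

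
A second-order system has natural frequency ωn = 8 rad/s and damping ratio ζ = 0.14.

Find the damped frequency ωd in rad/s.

ωd = ωn√(1 - ζ²) = 8√(1 - 0.14²) = 7.92 rad/s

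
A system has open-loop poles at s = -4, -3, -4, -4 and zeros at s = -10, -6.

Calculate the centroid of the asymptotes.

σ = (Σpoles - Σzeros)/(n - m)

σ = (Σpoles - Σzeros)/(n - m) = (-15 - (-16))/(4 - 2) = 1/2 = 0.5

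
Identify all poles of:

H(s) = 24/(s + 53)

Pole is where denominator = 0: s + 53 = 0, so s = -53.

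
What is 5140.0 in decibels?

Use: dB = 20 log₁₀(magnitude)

dB = 20 log₁₀(5140.0) = 74.2 dB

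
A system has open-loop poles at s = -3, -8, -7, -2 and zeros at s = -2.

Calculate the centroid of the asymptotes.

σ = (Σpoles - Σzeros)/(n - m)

σ = (Σpoles - Σzeros)/(n - m) = (-20 - (-2))/(4 - 1) = -18/3 = -6.0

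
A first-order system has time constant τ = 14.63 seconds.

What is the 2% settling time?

For first-order system, 2% settling time ≈ 4τ = 4 × 14.63 = 58.52 s.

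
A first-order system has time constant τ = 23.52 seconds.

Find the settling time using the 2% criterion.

For first-order system, 2% settling time ≈ 4τ = 4 × 23.52 = 94.08 s.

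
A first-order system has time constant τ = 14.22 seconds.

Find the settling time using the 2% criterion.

For first-order system, 2% settling time ≈ 4τ = 4 × 14.22 = 56.88 s.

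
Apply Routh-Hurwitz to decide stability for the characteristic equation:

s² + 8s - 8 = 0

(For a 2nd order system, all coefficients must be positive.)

Coefficients: 1, 8, -8. c=-8 not positive, so system is unstable.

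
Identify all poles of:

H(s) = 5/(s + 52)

Pole is where denominator = 0: s + 52 = 0, so s = -52.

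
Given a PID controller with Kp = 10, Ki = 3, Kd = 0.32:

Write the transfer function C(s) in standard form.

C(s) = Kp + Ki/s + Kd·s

Substituting values: C(s) = 10 + 3/s + 0.32s = (0.32s² + 10s + 3)/s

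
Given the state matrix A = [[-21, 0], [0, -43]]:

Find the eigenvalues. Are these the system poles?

For diagonal matrix, eigenvalues are diagonal entries: λ₁ = -21, λ₂ = -43. Eigenvalues of A = system poles.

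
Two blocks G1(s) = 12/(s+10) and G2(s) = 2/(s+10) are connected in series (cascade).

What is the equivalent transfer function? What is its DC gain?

Series: multiply transfer functions. G_eq = 12/(s+10) × 2/(s+10) = 24/((s+10)(s+10)). DC gain = 24/(10×10) = 0.24.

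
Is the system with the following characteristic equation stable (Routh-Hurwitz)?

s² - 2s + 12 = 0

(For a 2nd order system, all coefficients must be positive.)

Coefficients: 1, -2, 12. b=-2 not positive, so system is unstable.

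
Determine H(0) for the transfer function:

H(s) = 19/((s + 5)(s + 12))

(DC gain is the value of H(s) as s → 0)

DC gain = H(0) = 19/(5 × 12) = 19/60 = 0.3167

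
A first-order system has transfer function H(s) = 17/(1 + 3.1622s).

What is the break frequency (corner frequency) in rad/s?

Corner frequency = 1/τ = 1/3.1622 = 0.316 rad/s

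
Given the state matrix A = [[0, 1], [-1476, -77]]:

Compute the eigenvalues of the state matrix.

det(A - λI) = λ² - (-77)λ + 1476 = (λ - (-41))(λ - (-36)). Eigenvalues: -41, -36.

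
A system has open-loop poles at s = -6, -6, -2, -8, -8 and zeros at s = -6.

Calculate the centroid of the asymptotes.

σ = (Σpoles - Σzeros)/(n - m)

σ = (Σpoles - Σzeros)/(n - m) = (-30 - (-6))/(5 - 1) = -24/4 = -6.0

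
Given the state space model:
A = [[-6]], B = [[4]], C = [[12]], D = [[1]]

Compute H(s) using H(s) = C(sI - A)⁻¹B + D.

(sI - A)⁻¹ = 1/(s + 6). H(s) = 12×4/(s + 6) + 1 = (s + 54)/(s + 6).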